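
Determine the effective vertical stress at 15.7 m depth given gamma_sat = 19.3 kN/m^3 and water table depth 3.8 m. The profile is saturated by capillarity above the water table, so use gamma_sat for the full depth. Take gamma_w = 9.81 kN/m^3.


Result: 186.27 kPa

Derivation:
Total stress = gamma_sat * depth
sigma = 19.3 * 15.7 = 303.01 kPa
Pore water pressure u = gamma_w * (depth - d_wt)
u = 9.81 * (15.7 - 3.8) = 116.739 kPa
Effective stress = sigma - u
sigma' = 303.01 - 116.739 = 186.27 kPa


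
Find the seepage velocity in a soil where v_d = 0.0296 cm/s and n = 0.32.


Using v_s = v_d / n
v_s = 0.0296 / 0.32
v_s = 0.0925 cm/s


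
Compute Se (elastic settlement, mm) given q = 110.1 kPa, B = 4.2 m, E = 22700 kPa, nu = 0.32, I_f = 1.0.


Using Se = q * B * (1 - nu^2) * I_f / E
1 - nu^2 = 1 - 0.32^2 = 0.8976
Se = 110.1 * 4.2 * 0.8976 * 1.0 / 22700
Se = 0.018285 m
Convert to mm: Se = 0.018285 * 1000 = 18.285 mm


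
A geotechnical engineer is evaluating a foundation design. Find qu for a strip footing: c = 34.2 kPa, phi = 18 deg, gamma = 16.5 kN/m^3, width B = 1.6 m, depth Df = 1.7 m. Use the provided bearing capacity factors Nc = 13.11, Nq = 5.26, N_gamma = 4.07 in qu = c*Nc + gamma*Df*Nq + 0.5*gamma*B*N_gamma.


Result: 649.63 kPa

Derivation:
Compute qu = c*Nc + gamma*Df*Nq + 0.5*gamma*B*N_gamma
Term 1: 34.2 * 13.11 = 448.362
Term 2: 16.5 * 1.7 * 5.26 = 147.543
Term 3: 0.5 * 16.5 * 1.6 * 4.07 = 53.724
qu = 448.362 + 147.543 + 53.724
qu = 649.63 kPa


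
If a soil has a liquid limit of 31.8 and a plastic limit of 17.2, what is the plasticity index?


Result: 14.6

Derivation:
Using PI = LL - PL
PI = 31.8 - 17.2
PI = 14.6


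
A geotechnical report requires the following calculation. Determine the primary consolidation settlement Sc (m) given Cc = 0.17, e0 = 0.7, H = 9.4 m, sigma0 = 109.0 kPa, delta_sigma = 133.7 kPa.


Result: 0.3268 m

Derivation:
Using Sc = Cc * H / (1 + e0) * log10((sigma0 + delta_sigma) / sigma0)
Stress ratio = (109.0 + 133.7) / 109.0 = 2.22661
log10(2.22661) = 0.347643
Cc * H / (1 + e0) = 0.17 * 9.4 / (1 + 0.7) = 0.94
Sc = 0.94 * 0.347643
Sc = 0.3268 m


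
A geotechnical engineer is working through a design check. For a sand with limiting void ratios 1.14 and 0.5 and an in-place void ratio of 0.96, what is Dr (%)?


Using Dr = (e_max - e) / (e_max - e_min) * 100
e_max - e = 1.14 - 0.96 = 0.18
e_max - e_min = 1.14 - 0.5 = 0.64
Dr = 0.18 / 0.64 * 100
Dr = 28.12 %


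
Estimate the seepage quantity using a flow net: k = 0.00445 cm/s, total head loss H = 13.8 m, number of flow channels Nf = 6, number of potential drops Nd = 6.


Convert k to m/s for unit consistency with H:
k = 0.00445 cm/s = 0.00445 / 100 m/s = 4.45e-05 m/s
Using q = k * H * Nf / Nd
Nf / Nd = 6 / 6 = 1.0
q = 4.45e-05 * 13.8 * 1.0
q = 0.0006141 m^3/s per m


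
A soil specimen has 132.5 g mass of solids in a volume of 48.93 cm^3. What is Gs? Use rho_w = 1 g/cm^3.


Using Gs = m_s / (V_s * rho_w)
Since rho_w = 1 g/cm^3:
Gs = 132.5 / 48.93
Gs = 2.708


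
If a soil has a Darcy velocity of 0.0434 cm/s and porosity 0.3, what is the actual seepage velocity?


Result: 0.14467 cm/s

Derivation:
Using v_s = v_d / n
v_s = 0.0434 / 0.3
v_s = 0.14467 cm/s


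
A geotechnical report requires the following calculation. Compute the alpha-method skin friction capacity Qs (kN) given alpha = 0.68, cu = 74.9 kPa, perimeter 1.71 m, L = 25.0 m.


Result: 2177.34 kN

Derivation:
Using Qs = alpha * cu * perimeter * L
Qs = 0.68 * 74.9 * 1.71 * 25.0
Qs = 2177.34 kN


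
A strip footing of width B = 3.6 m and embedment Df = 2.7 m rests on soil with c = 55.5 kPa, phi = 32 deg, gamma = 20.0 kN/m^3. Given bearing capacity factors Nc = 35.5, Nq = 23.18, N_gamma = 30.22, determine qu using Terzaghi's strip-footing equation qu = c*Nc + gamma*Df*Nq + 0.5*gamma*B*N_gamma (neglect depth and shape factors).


Compute qu = c*Nc + gamma*Df*Nq + 0.5*gamma*B*N_gamma
Term 1: 55.5 * 35.5 = 1970.25
Term 2: 20.0 * 2.7 * 23.18 = 1251.72
Term 3: 0.5 * 20.0 * 3.6 * 30.22 = 1087.92
qu = 1970.25 + 1251.72 + 1087.92
qu = 4309.89 kPa


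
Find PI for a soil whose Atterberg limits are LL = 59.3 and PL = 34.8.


Result: 24.5

Derivation:
Using PI = LL - PL
PI = 59.3 - 34.8
PI = 24.5


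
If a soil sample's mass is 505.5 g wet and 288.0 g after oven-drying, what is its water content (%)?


Using w = (m_wet - m_dry) / m_dry * 100
m_wet - m_dry = 505.5 - 288.0 = 217.5 g
w = 217.5 / 288.0 * 100
w = 75.52 %


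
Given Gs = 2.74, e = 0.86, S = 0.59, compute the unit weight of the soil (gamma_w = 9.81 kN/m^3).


Using gamma = gamma_w * (Gs + S*e) / (1 + e)
Numerator: Gs + S*e = 2.74 + 0.59*0.86 = 3.2474
Denominator: 1 + e = 1 + 0.86 = 1.86
gamma = 9.81 * 3.2474 / 1.86
gamma = 17.127 kN/m^3


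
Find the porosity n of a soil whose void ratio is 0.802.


Using the relation n = e / (1 + e)
n = 0.802 / (1 + 0.802)
n = 0.802 / 1.802
n = 0.4451


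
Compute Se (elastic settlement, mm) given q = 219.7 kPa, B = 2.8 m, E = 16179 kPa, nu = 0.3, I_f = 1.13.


Result: 39.098 mm

Derivation:
Using Se = q * B * (1 - nu^2) * I_f / E
1 - nu^2 = 1 - 0.3^2 = 0.91
Se = 219.7 * 2.8 * 0.91 * 1.13 / 16179
Se = 0.039098 m
Convert to mm: Se = 0.039098 * 1000 = 39.098 mm


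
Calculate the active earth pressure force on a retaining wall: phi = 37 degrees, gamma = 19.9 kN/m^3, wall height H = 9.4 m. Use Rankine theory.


Compute active earth pressure coefficient:
Ka = tan^2(45 - phi/2) = tan^2(26.5) = 0.248584
Compute active force:
Pa = 0.5 * Ka * gamma * H^2
Pa = 0.5 * 0.248584 * 19.9 * 9.4^2
Pa = 218.55 kN/m


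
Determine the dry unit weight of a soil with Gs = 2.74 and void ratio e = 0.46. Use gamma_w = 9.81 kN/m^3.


Using gamma_d = Gs * gamma_w / (1 + e)
gamma_d = 2.74 * 9.81 / (1 + 0.46)
gamma_d = 2.74 * 9.81 / 1.46
gamma_d = 18.411 kN/m^3


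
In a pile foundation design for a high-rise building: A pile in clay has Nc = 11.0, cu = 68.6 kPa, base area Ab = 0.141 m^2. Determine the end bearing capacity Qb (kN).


Using Qb = Nc * cu * Ab
Qb = 11.0 * 68.6 * 0.141
Qb = 106.4 kN


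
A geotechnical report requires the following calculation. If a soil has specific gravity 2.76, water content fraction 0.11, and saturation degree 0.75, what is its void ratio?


Result: 0.4048

Derivation:
Using the relation e = Gs * w / S
e = 2.76 * 0.11 / 0.75
e = 0.4048


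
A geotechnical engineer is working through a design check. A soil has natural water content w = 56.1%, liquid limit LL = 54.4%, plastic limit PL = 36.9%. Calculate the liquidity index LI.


Result: 1.097

Derivation:
First compute the plasticity index:
PI = LL - PL = 54.4 - 36.9 = 17.5
Then compute the liquidity index:
LI = (w - PL) / PI
LI = (56.1 - 36.9) / 17.5
LI = 1.097


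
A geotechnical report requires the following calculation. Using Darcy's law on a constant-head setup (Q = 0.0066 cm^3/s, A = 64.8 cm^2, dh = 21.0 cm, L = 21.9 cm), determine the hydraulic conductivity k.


Result: 0.000106 cm/s

Derivation:
Compute hydraulic gradient:
i = dh / L = 21.0 / 21.9 = 0.958904
Then apply Darcy's law:
k = Q / (A * i)
k = 0.0066 / (64.8 * 0.958904)
k = 0.0066 / 62.137
k = 0.000106 cm/s


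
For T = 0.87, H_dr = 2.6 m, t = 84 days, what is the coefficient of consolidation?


Using cv = T * H_dr^2 / t
H_dr^2 = 2.6^2 = 6.76
cv = 0.87 * 6.76 / 84
cv = 0.07001 m^2/day


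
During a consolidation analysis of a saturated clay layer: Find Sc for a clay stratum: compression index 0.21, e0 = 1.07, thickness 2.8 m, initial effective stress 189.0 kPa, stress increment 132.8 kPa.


Using Sc = Cc * H / (1 + e0) * log10((sigma0 + delta_sigma) / sigma0)
Stress ratio = (189.0 + 132.8) / 189.0 = 1.70265
log10(1.70265) = 0.231124
Cc * H / (1 + e0) = 0.21 * 2.8 / (1 + 1.07) = 0.284058
Sc = 0.284058 * 0.231124
Sc = 0.0657 m


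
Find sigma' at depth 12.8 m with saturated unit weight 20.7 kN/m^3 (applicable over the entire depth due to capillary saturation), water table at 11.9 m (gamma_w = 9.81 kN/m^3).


Total stress = gamma_sat * depth
sigma = 20.7 * 12.8 = 264.96 kPa
Pore water pressure u = gamma_w * (depth - d_wt)
u = 9.81 * (12.8 - 11.9) = 8.829 kPa
Effective stress = sigma - u
sigma' = 264.96 - 8.829 = 256.13 kPa


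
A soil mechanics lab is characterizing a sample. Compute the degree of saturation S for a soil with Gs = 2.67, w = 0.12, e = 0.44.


Result: 0.7282

Derivation:
Using S = Gs * w / e
S = 2.67 * 0.12 / 0.44
S = 0.7282


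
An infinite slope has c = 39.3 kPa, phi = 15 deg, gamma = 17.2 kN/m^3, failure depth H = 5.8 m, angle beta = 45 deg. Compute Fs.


Using Fs = c / (gamma*H*sin(beta)*cos(beta)) + tan(phi)/tan(beta)
Cohesion contribution = 39.3 / (17.2*5.8*sin(45)*cos(45))
Cohesion contribution = 0.787891
Friction contribution = tan(15)/tan(45) = 0.267949
Fs = 0.787891 + 0.267949
Fs = 1.056


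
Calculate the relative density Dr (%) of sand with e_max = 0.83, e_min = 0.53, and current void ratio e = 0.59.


Result: 80.0 %

Derivation:
Using Dr = (e_max - e) / (e_max - e_min) * 100
e_max - e = 0.83 - 0.59 = 0.24
e_max - e_min = 0.83 - 0.53 = 0.3
Dr = 0.24 / 0.3 * 100
Dr = 80.0 %


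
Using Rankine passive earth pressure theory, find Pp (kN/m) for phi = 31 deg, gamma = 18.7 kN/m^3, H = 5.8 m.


Compute passive earth pressure coefficient:
Kp = tan^2(45 + phi/2) = tan^2(60.5) = 3.124035
Compute passive force:
Pp = 0.5 * Kp * gamma * H^2
Pp = 0.5 * 3.124035 * 18.7 * 5.8^2
Pp = 982.62 kN/m


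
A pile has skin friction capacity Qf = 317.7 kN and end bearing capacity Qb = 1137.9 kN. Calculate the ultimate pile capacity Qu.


Using Qu = Qf + Qb
Qu = 317.7 + 1137.9
Qu = 1455.6 kN


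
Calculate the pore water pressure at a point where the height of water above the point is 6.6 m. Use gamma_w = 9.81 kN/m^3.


Using u = gamma_w * h_w
u = 9.81 * 6.6
u = 64.75 kPa


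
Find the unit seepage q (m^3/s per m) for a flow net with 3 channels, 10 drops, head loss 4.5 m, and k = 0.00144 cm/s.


Convert k to m/s for unit consistency with H:
k = 0.00144 cm/s = 0.00144 / 100 m/s = 1.44e-05 m/s
Using q = k * H * Nf / Nd
Nf / Nd = 3 / 10 = 0.3
q = 1.44e-05 * 4.5 * 0.3
q = 1.944e-05 m^3/s per m


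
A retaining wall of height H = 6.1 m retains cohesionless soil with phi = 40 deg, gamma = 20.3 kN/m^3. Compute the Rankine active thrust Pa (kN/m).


Result: 82.12 kN/m

Derivation:
Compute active earth pressure coefficient:
Ka = tan^2(45 - phi/2) = tan^2(25.0) = 0.217443
Compute active force:
Pa = 0.5 * Ka * gamma * H^2
Pa = 0.5 * 0.217443 * 20.3 * 6.1^2
Pa = 82.12 kN/m


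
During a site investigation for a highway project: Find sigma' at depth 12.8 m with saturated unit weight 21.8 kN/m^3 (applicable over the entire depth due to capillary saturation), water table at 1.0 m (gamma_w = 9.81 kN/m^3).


Result: 163.28 kPa

Derivation:
Total stress = gamma_sat * depth
sigma = 21.8 * 12.8 = 279.04 kPa
Pore water pressure u = gamma_w * (depth - d_wt)
u = 9.81 * (12.8 - 1.0) = 115.758 kPa
Effective stress = sigma - u
sigma' = 279.04 - 115.758 = 163.28 kPa


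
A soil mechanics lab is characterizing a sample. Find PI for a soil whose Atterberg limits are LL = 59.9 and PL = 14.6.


Result: 45.3

Derivation:
Using PI = LL - PL
PI = 59.9 - 14.6
PI = 45.3


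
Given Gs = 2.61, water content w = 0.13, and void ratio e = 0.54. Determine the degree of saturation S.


Using S = Gs * w / e
S = 2.61 * 0.13 / 0.54
S = 0.6283


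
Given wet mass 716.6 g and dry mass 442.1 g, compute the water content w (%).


Result: 62.09 %

Derivation:
Using w = (m_wet - m_dry) / m_dry * 100
m_wet - m_dry = 716.6 - 442.1 = 274.5 g
w = 274.5 / 442.1 * 100
w = 62.09 %


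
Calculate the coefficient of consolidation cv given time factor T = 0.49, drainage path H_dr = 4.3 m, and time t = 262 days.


Using cv = T * H_dr^2 / t
H_dr^2 = 4.3^2 = 18.49
cv = 0.49 * 18.49 / 262
cv = 0.03458 m^2/day


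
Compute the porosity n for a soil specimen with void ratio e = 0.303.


Using the relation n = e / (1 + e)
n = 0.303 / (1 + 0.303)
n = 0.303 / 1.303
n = 0.2325


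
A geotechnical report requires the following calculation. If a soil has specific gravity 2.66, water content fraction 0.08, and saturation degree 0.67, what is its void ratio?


Using the relation e = Gs * w / S
e = 2.66 * 0.08 / 0.67
e = 0.3176


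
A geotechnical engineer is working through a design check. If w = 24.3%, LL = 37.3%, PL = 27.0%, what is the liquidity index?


Result: -0.262

Derivation:
First compute the plasticity index:
PI = LL - PL = 37.3 - 27.0 = 10.3
Then compute the liquidity index:
LI = (w - PL) / PI
LI = (24.3 - 27.0) / 10.3
LI = -0.262


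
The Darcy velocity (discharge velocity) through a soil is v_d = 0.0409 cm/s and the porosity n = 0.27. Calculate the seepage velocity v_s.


Using v_s = v_d / n
v_s = 0.0409 / 0.27
v_s = 0.15148 cm/s


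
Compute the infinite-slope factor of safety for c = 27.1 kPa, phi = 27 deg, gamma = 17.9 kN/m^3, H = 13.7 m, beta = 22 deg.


Using Fs = c / (gamma*H*sin(beta)*cos(beta)) + tan(phi)/tan(beta)
Cohesion contribution = 27.1 / (17.9*13.7*sin(22)*cos(22))
Cohesion contribution = 0.318166
Friction contribution = tan(27)/tan(22) = 1.26112
Fs = 0.318166 + 1.26112
Fs = 1.579


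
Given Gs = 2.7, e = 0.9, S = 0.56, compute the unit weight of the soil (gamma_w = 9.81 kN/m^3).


Result: 16.543 kN/m^3

Derivation:
Using gamma = gamma_w * (Gs + S*e) / (1 + e)
Numerator: Gs + S*e = 2.7 + 0.56*0.9 = 3.204
Denominator: 1 + e = 1 + 0.9 = 1.9
gamma = 9.81 * 3.204 / 1.9
gamma = 16.543 kN/m^3


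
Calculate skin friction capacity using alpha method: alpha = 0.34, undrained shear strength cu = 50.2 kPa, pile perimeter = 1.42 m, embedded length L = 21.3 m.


Result: 516.24 kN

Derivation:
Using Qs = alpha * cu * perimeter * L
Qs = 0.34 * 50.2 * 1.42 * 21.3
Qs = 516.24 kN


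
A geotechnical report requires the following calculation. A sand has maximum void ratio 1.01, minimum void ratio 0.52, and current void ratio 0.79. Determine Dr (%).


Using Dr = (e_max - e) / (e_max - e_min) * 100
e_max - e = 1.01 - 0.79 = 0.22
e_max - e_min = 1.01 - 0.52 = 0.49
Dr = 0.22 / 0.49 * 100
Dr = 44.9 %


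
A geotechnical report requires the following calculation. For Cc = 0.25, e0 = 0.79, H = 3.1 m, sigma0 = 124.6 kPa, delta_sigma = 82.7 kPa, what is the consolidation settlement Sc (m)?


Result: 0.0957 m

Derivation:
Using Sc = Cc * H / (1 + e0) * log10((sigma0 + delta_sigma) / sigma0)
Stress ratio = (124.6 + 82.7) / 124.6 = 1.66372
log10(1.66372) = 0.221081
Cc * H / (1 + e0) = 0.25 * 3.1 / (1 + 0.79) = 0.432961
Sc = 0.432961 * 0.221081
Sc = 0.0957 m


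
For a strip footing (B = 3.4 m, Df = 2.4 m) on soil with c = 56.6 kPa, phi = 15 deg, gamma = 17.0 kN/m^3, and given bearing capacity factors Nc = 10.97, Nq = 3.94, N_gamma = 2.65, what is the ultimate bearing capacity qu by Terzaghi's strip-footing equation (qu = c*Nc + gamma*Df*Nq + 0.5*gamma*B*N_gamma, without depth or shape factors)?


Result: 858.24 kPa

Derivation:
Compute qu = c*Nc + gamma*Df*Nq + 0.5*gamma*B*N_gamma
Term 1: 56.6 * 10.97 = 620.902
Term 2: 17.0 * 2.4 * 3.94 = 160.752
Term 3: 0.5 * 17.0 * 3.4 * 2.65 = 76.585
qu = 620.902 + 160.752 + 76.585
qu = 858.24 kPa


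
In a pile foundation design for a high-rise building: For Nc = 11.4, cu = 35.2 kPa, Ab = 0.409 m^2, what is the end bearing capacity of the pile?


Using Qb = Nc * cu * Ab
Qb = 11.4 * 35.2 * 0.409
Qb = 164.12 kN


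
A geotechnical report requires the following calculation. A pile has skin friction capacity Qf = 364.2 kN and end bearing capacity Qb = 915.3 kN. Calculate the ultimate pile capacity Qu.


Using Qu = Qf + Qb
Qu = 364.2 + 915.3
Qu = 1279.5 kN


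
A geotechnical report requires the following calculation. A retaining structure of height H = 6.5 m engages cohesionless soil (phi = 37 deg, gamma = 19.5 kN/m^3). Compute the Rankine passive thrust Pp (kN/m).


Compute passive earth pressure coefficient:
Kp = tan^2(45 + phi/2) = tan^2(63.5) = 4.022791
Compute passive force:
Pp = 0.5 * Kp * gamma * H^2
Pp = 0.5 * 4.022791 * 19.5 * 6.5^2
Pp = 1657.14 kN/m


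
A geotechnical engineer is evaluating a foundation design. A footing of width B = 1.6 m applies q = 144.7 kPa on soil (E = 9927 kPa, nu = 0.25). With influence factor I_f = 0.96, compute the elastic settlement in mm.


Using Se = q * B * (1 - nu^2) * I_f / E
1 - nu^2 = 1 - 0.25^2 = 0.9375
Se = 144.7 * 1.6 * 0.9375 * 0.96 / 9927
Se = 0.020990 m
Convert to mm: Se = 0.020990 * 1000 = 20.99 mm


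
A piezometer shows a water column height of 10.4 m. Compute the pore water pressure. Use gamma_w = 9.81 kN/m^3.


Using u = gamma_w * h_w
u = 9.81 * 10.4
u = 102.02 kPa


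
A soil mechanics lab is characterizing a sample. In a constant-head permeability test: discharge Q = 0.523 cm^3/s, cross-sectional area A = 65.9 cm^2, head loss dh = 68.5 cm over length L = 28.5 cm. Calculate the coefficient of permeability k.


Compute hydraulic gradient:
i = dh / L = 68.5 / 28.5 = 2.40351
Then apply Darcy's law:
k = Q / (A * i)
k = 0.523 / (65.9 * 2.40351)
k = 0.523 / 158.391
k = 0.003302 cm/s


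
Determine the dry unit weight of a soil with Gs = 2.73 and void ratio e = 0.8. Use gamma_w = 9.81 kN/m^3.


Using gamma_d = Gs * gamma_w / (1 + e)
gamma_d = 2.73 * 9.81 / (1 + 0.8)
gamma_d = 2.73 * 9.81 / 1.8
gamma_d = 14.879 kN/m^3


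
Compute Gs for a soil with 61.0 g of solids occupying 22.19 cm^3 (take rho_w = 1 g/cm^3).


Using Gs = m_s / (V_s * rho_w)
Since rho_w = 1 g/cm^3:
Gs = 61.0 / 22.19
Gs = 2.749


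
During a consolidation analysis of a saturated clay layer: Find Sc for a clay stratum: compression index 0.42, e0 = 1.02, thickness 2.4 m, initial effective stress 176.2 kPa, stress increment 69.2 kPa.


Using Sc = Cc * H / (1 + e0) * log10((sigma0 + delta_sigma) / sigma0)
Stress ratio = (176.2 + 69.2) / 176.2 = 1.39274
log10(1.39274) = 0.143869
Cc * H / (1 + e0) = 0.42 * 2.4 / (1 + 1.02) = 0.49901
Sc = 0.49901 * 0.143869
Sc = 0.0718 m


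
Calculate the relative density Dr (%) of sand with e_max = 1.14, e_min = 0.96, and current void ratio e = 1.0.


Result: 77.78 %

Derivation:
Using Dr = (e_max - e) / (e_max - e_min) * 100
e_max - e = 1.14 - 1.0 = 0.14
e_max - e_min = 1.14 - 0.96 = 0.18
Dr = 0.14 / 0.18 * 100
Dr = 77.78 %


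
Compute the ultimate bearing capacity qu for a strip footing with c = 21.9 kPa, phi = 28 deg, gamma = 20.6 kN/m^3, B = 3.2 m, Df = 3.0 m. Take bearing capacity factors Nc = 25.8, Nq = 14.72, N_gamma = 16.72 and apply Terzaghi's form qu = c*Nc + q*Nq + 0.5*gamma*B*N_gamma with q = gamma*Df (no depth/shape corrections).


Result: 2025.81 kPa

Derivation:
Compute qu = c*Nc + gamma*Df*Nq + 0.5*gamma*B*N_gamma
Term 1: 21.9 * 25.8 = 565.02
Term 2: 20.6 * 3.0 * 14.72 = 909.696
Term 3: 0.5 * 20.6 * 3.2 * 16.72 = 551.0912
qu = 565.02 + 909.696 + 551.0912
qu = 2025.81 kPa


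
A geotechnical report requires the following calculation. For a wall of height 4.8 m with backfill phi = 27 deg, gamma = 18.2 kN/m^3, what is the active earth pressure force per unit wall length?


Compute active earth pressure coefficient:
Ka = tan^2(45 - phi/2) = tan^2(31.5) = 0.375525
Compute active force:
Pa = 0.5 * Ka * gamma * H^2
Pa = 0.5 * 0.375525 * 18.2 * 4.8^2
Pa = 78.73 kN/m


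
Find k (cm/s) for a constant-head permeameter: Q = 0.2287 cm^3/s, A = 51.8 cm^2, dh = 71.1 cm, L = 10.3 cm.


Result: 0.00064 cm/s

Derivation:
Compute hydraulic gradient:
i = dh / L = 71.1 / 10.3 = 6.90291
Then apply Darcy's law:
k = Q / (A * i)
k = 0.2287 / (51.8 * 6.90291)
k = 0.2287 / 357.571
k = 0.00064 cm/s


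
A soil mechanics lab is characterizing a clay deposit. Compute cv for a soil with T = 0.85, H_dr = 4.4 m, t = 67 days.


Using cv = T * H_dr^2 / t
H_dr^2 = 4.4^2 = 19.36
cv = 0.85 * 19.36 / 67
cv = 0.24561 m^2/day


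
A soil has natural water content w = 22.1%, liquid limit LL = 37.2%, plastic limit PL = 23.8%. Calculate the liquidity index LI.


First compute the plasticity index:
PI = LL - PL = 37.2 - 23.8 = 13.4
Then compute the liquidity index:
LI = (w - PL) / PI
LI = (22.1 - 23.8) / 13.4
LI = -0.127


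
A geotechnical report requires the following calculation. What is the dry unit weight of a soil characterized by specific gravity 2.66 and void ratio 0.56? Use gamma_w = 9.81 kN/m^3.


Using gamma_d = Gs * gamma_w / (1 + e)
gamma_d = 2.66 * 9.81 / (1 + 0.56)
gamma_d = 2.66 * 9.81 / 1.56
gamma_d = 16.727 kN/m^3


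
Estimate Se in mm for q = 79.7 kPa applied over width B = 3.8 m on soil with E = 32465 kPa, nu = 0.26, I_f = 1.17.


Result: 10.177 mm

Derivation:
Using Se = q * B * (1 - nu^2) * I_f / E
1 - nu^2 = 1 - 0.26^2 = 0.9324
Se = 79.7 * 3.8 * 0.9324 * 1.17 / 32465
Se = 0.010177 m
Convert to mm: Se = 0.010177 * 1000 = 10.177 mm


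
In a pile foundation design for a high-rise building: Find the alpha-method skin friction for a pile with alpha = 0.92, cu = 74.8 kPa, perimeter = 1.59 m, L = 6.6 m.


Using Qs = alpha * cu * perimeter * L
Qs = 0.92 * 74.8 * 1.59 * 6.6
Qs = 722.16 kN


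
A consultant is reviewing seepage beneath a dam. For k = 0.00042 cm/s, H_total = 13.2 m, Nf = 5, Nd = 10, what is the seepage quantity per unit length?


Convert k to m/s for unit consistency with H:
k = 0.00042 cm/s = 0.00042 / 100 m/s = 4.2e-06 m/s
Using q = k * H * Nf / Nd
Nf / Nd = 5 / 10 = 0.5
q = 4.2e-06 * 13.2 * 0.5
q = 2.772e-05 m^3/s per m


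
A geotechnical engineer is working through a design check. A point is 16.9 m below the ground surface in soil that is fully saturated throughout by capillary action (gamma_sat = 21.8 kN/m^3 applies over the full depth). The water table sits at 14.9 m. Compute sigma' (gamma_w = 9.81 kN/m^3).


Total stress = gamma_sat * depth
sigma = 21.8 * 16.9 = 368.42 kPa
Pore water pressure u = gamma_w * (depth - d_wt)
u = 9.81 * (16.9 - 14.9) = 19.62 kPa
Effective stress = sigma - u
sigma' = 368.42 - 19.62 = 348.8 kPa


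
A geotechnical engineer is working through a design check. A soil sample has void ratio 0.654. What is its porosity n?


Result: 0.3954

Derivation:
Using the relation n = e / (1 + e)
n = 0.654 / (1 + 0.654)
n = 0.654 / 1.654
n = 0.3954


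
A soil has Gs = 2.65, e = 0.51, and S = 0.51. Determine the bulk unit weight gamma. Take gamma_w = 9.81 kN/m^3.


Result: 18.906 kN/m^3

Derivation:
Using gamma = gamma_w * (Gs + S*e) / (1 + e)
Numerator: Gs + S*e = 2.65 + 0.51*0.51 = 2.9101
Denominator: 1 + e = 1 + 0.51 = 1.51
gamma = 9.81 * 2.9101 / 1.51
gamma = 18.906 kN/m^3


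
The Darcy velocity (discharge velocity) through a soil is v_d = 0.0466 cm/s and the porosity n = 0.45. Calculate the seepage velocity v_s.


Result: 0.10356 cm/s

Derivation:
Using v_s = v_d / n
v_s = 0.0466 / 0.45
v_s = 0.10356 cm/s


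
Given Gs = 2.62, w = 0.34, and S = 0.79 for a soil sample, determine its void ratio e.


Result: 1.1276

Derivation:
Using the relation e = Gs * w / S
e = 2.62 * 0.34 / 0.79
e = 1.1276


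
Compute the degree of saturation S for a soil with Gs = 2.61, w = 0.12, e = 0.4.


Result: 0.783

Derivation:
Using S = Gs * w / e
S = 2.61 * 0.12 / 0.4
S = 0.783


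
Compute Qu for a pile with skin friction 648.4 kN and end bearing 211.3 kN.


Using Qu = Qf + Qb
Qu = 648.4 + 211.3
Qu = 859.7 kN


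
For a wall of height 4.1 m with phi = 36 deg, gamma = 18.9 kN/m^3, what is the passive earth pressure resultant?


Result: 611.88 kN/m

Derivation:
Compute passive earth pressure coefficient:
Kp = tan^2(45 + phi/2) = tan^2(63.0) = 3.85184
Compute passive force:
Pp = 0.5 * Kp * gamma * H^2
Pp = 0.5 * 3.85184 * 18.9 * 4.1^2
Pp = 611.88 kN/m


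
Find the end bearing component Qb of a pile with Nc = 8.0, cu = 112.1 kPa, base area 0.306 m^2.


Using Qb = Nc * cu * Ab
Qb = 8.0 * 112.1 * 0.306
Qb = 274.42 kN


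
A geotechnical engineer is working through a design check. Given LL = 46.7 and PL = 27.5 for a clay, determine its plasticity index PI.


Using PI = LL - PL
PI = 46.7 - 27.5
PI = 19.2


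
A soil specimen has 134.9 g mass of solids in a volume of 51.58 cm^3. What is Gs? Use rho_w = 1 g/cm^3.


Using Gs = m_s / (V_s * rho_w)
Since rho_w = 1 g/cm^3:
Gs = 134.9 / 51.58
Gs = 2.615


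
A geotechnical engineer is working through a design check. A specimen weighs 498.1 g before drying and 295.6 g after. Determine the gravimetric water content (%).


Using w = (m_wet - m_dry) / m_dry * 100
m_wet - m_dry = 498.1 - 295.6 = 202.5 g
w = 202.5 / 295.6 * 100
w = 68.5 %


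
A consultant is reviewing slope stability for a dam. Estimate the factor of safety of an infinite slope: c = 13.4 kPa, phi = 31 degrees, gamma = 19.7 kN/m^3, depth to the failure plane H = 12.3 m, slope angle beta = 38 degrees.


Using Fs = c / (gamma*H*sin(beta)*cos(beta)) + tan(phi)/tan(beta)
Cohesion contribution = 13.4 / (19.7*12.3*sin(38)*cos(38))
Cohesion contribution = 0.113988
Friction contribution = tan(31)/tan(38) = 0.769067
Fs = 0.113988 + 0.769067
Fs = 0.883


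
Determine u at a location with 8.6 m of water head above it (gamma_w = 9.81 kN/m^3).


Using u = gamma_w * h_w
u = 9.81 * 8.6
u = 84.37 kPa


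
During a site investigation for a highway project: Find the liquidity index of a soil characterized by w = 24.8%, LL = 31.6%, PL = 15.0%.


First compute the plasticity index:
PI = LL - PL = 31.6 - 15.0 = 16.6
Then compute the liquidity index:
LI = (w - PL) / PI
LI = (24.8 - 15.0) / 16.6
LI = 0.59


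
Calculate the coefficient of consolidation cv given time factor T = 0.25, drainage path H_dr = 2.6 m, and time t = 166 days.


Using cv = T * H_dr^2 / t
H_dr^2 = 2.6^2 = 6.76
cv = 0.25 * 6.76 / 166
cv = 0.01018 m^2/day


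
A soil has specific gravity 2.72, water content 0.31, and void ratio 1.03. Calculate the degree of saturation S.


Result: 0.8186

Derivation:
Using S = Gs * w / e
S = 2.72 * 0.31 / 1.03
S = 0.8186


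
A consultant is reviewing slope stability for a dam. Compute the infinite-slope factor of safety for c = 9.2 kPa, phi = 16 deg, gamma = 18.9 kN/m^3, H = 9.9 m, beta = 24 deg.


Result: 0.776

Derivation:
Using Fs = c / (gamma*H*sin(beta)*cos(beta)) + tan(phi)/tan(beta)
Cohesion contribution = 9.2 / (18.9*9.9*sin(24)*cos(24))
Cohesion contribution = 0.132327
Friction contribution = tan(16)/tan(24) = 0.644041
Fs = 0.132327 + 0.644041
Fs = 0.776


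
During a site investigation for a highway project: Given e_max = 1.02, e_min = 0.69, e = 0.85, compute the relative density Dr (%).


Using Dr = (e_max - e) / (e_max - e_min) * 100
e_max - e = 1.02 - 0.85 = 0.17
e_max - e_min = 1.02 - 0.69 = 0.33
Dr = 0.17 / 0.33 * 100
Dr = 51.52 %


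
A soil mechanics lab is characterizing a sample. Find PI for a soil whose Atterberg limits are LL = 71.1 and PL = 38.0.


Using PI = LL - PL
PI = 71.1 - 38.0
PI = 33.1


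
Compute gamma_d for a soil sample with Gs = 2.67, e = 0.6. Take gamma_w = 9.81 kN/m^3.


Using gamma_d = Gs * gamma_w / (1 + e)
gamma_d = 2.67 * 9.81 / (1 + 0.6)
gamma_d = 2.67 * 9.81 / 1.6
gamma_d = 16.37 kN/m^3


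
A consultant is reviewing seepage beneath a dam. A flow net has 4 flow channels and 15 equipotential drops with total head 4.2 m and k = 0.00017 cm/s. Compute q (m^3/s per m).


Convert k to m/s for unit consistency with H:
k = 0.00017 cm/s = 0.00017 / 100 m/s = 1.7e-06 m/s
Using q = k * H * Nf / Nd
Nf / Nd = 4 / 15 = 0.2667
q = 1.7e-06 * 4.2 * 0.2667
q = 1.904e-06 m^3/s per m


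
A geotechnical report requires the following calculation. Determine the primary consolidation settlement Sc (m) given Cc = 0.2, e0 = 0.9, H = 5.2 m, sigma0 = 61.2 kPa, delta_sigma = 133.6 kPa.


Result: 0.2752 m

Derivation:
Using Sc = Cc * H / (1 + e0) * log10((sigma0 + delta_sigma) / sigma0)
Stress ratio = (61.2 + 133.6) / 61.2 = 3.18301
log10(3.18301) = 0.502838
Cc * H / (1 + e0) = 0.2 * 5.2 / (1 + 0.9) = 0.547368
Sc = 0.547368 * 0.502838
Sc = 0.2752 m


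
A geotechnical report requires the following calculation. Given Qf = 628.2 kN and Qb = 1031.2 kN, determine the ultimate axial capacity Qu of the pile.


Using Qu = Qf + Qb
Qu = 628.2 + 1031.2
Qu = 1659.4 kN


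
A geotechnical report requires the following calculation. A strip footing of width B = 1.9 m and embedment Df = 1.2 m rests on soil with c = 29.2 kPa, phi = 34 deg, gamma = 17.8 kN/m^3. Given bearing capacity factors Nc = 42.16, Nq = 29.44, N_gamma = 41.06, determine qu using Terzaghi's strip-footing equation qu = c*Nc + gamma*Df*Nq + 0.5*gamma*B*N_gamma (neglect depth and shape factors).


Compute qu = c*Nc + gamma*Df*Nq + 0.5*gamma*B*N_gamma
Term 1: 29.2 * 42.16 = 1231.072
Term 2: 17.8 * 1.2 * 29.44 = 628.8384
Term 3: 0.5 * 17.8 * 1.9 * 41.06 = 694.3246
qu = 1231.072 + 628.8384 + 694.3246
qu = 2554.24 kPa


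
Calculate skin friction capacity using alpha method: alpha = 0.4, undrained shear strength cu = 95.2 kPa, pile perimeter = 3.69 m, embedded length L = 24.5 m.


Result: 3442.62 kN

Derivation:
Using Qs = alpha * cu * perimeter * L
Qs = 0.4 * 95.2 * 3.69 * 24.5
Qs = 3442.62 kN


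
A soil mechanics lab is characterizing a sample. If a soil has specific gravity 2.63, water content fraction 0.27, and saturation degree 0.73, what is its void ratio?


Result: 0.9727

Derivation:
Using the relation e = Gs * w / S
e = 2.63 * 0.27 / 0.73
e = 0.9727


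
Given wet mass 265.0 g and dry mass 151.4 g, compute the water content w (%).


Using w = (m_wet - m_dry) / m_dry * 100
m_wet - m_dry = 265.0 - 151.4 = 113.6 g
w = 113.6 / 151.4 * 100
w = 75.03 %


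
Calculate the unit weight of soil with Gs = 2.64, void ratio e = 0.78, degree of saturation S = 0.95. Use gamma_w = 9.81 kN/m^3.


Using gamma = gamma_w * (Gs + S*e) / (1 + e)
Numerator: Gs + S*e = 2.64 + 0.95*0.78 = 3.381
Denominator: 1 + e = 1 + 0.78 = 1.78
gamma = 9.81 * 3.381 / 1.78
gamma = 18.633 kN/m^3


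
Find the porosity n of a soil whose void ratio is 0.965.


Result: 0.4911

Derivation:
Using the relation n = e / (1 + e)
n = 0.965 / (1 + 0.965)
n = 0.965 / 1.965
n = 0.4911


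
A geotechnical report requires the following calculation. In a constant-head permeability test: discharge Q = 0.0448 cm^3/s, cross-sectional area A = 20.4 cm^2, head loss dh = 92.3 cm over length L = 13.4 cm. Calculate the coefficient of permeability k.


Compute hydraulic gradient:
i = dh / L = 92.3 / 13.4 = 6.88806
Then apply Darcy's law:
k = Q / (A * i)
k = 0.0448 / (20.4 * 6.88806)
k = 0.0448 / 140.516
k = 0.000319 cm/s


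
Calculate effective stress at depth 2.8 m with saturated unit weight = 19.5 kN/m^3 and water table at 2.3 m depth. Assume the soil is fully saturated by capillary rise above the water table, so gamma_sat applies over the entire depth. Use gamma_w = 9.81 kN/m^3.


Total stress = gamma_sat * depth
sigma = 19.5 * 2.8 = 54.6 kPa
Pore water pressure u = gamma_w * (depth - d_wt)
u = 9.81 * (2.8 - 2.3) = 4.905 kPa
Effective stress = sigma - u
sigma' = 54.6 - 4.905 = 49.7 kPa


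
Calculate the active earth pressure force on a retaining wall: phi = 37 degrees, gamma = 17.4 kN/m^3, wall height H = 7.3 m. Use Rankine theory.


Compute active earth pressure coefficient:
Ka = tan^2(45 - phi/2) = tan^2(26.5) = 0.248584
Compute active force:
Pa = 0.5 * Ka * gamma * H^2
Pa = 0.5 * 0.248584 * 17.4 * 7.3^2
Pa = 115.25 kN/m


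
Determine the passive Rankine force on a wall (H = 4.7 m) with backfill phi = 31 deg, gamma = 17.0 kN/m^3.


Result: 586.58 kN/m

Derivation:
Compute passive earth pressure coefficient:
Kp = tan^2(45 + phi/2) = tan^2(60.5) = 3.124035
Compute passive force:
Pp = 0.5 * Kp * gamma * H^2
Pp = 0.5 * 3.124035 * 17.0 * 4.7^2
Pp = 586.58 kN/m


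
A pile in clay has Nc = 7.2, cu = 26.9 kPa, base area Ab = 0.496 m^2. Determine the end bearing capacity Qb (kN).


Result: 96.07 kN

Derivation:
Using Qb = Nc * cu * Ab
Qb = 7.2 * 26.9 * 0.496
Qb = 96.07 kN


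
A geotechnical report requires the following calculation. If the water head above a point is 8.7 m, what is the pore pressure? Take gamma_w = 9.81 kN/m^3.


Using u = gamma_w * h_w
u = 9.81 * 8.7
u = 85.35 kPa


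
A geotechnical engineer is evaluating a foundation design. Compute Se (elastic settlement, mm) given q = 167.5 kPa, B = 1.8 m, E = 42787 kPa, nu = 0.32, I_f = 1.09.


Using Se = q * B * (1 - nu^2) * I_f / E
1 - nu^2 = 1 - 0.32^2 = 0.8976
Se = 167.5 * 1.8 * 0.8976 * 1.09 / 42787
Se = 0.006894 m
Convert to mm: Se = 0.006894 * 1000 = 6.894 mm


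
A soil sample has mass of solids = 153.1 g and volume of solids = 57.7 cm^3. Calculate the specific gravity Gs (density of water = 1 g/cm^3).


Using Gs = m_s / (V_s * rho_w)
Since rho_w = 1 g/cm^3:
Gs = 153.1 / 57.7
Gs = 2.653


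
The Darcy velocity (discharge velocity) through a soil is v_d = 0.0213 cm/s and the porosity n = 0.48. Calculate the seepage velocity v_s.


Using v_s = v_d / n
v_s = 0.0213 / 0.48
v_s = 0.04437 cm/s


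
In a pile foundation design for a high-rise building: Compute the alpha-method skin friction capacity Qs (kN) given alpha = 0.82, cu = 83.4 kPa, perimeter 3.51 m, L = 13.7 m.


Using Qs = alpha * cu * perimeter * L
Qs = 0.82 * 83.4 * 3.51 * 13.7
Qs = 3288.57 kN


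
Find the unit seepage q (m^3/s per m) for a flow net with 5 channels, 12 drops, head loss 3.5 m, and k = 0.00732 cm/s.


Convert k to m/s for unit consistency with H:
k = 0.00732 cm/s = 0.00732 / 100 m/s = 7.32e-05 m/s
Using q = k * H * Nf / Nd
Nf / Nd = 5 / 12 = 0.4167
q = 7.32e-05 * 3.5 * 0.4167
q = 0.0001068 m^3/s per m


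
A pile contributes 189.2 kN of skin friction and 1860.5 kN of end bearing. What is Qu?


Using Qu = Qf + Qb
Qu = 189.2 + 1860.5
Qu = 2049.7 kN


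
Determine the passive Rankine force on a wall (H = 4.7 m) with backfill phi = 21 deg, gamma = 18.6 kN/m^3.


Compute passive earth pressure coefficient:
Kp = tan^2(45 + phi/2) = tan^2(55.5) = 2.117051
Compute passive force:
Pp = 0.5 * Kp * gamma * H^2
Pp = 0.5 * 2.117051 * 18.6 * 4.7^2
Pp = 434.92 kN/m


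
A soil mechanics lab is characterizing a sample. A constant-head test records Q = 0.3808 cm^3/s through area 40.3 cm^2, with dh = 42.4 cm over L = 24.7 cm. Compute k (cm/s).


Compute hydraulic gradient:
i = dh / L = 42.4 / 24.7 = 1.7166
Then apply Darcy's law:
k = Q / (A * i)
k = 0.3808 / (40.3 * 1.7166)
k = 0.3808 / 69.1789
k = 0.005505 cm/s


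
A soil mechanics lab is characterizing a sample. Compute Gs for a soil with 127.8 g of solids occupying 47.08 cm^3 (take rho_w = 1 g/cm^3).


Result: 2.715

Derivation:
Using Gs = m_s / (V_s * rho_w)
Since rho_w = 1 g/cm^3:
Gs = 127.8 / 47.08
Gs = 2.715


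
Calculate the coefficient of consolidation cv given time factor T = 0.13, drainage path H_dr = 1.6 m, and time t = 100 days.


Using cv = T * H_dr^2 / t
H_dr^2 = 1.6^2 = 2.56
cv = 0.13 * 2.56 / 100
cv = 0.00333 m^2/day


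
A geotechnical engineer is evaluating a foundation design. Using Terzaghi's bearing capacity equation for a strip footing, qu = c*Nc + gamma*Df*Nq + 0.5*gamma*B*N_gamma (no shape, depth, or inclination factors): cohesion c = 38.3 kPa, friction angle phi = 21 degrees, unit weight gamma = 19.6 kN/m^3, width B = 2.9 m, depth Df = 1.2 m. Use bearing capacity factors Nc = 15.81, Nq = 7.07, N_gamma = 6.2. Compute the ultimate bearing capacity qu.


Result: 948.01 kPa

Derivation:
Compute qu = c*Nc + gamma*Df*Nq + 0.5*gamma*B*N_gamma
Term 1: 38.3 * 15.81 = 605.523
Term 2: 19.6 * 1.2 * 7.07 = 166.2864
Term 3: 0.5 * 19.6 * 2.9 * 6.2 = 176.204
qu = 605.523 + 166.2864 + 176.204
qu = 948.01 kPa


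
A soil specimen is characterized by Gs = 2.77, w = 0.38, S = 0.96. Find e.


Result: 1.0965

Derivation:
Using the relation e = Gs * w / S
e = 2.77 * 0.38 / 0.96
e = 1.0965


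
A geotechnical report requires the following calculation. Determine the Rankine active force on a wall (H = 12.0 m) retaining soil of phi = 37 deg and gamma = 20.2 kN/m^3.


Result: 361.54 kN/m

Derivation:
Compute active earth pressure coefficient:
Ka = tan^2(45 - phi/2) = tan^2(26.5) = 0.248584
Compute active force:
Pa = 0.5 * Ka * gamma * H^2
Pa = 0.5 * 0.248584 * 20.2 * 12.0^2
Pa = 361.54 kN/m


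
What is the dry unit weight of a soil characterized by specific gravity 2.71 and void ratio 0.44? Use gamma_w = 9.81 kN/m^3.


Result: 18.462 kN/m^3

Derivation:
Using gamma_d = Gs * gamma_w / (1 + e)
gamma_d = 2.71 * 9.81 / (1 + 0.44)
gamma_d = 2.71 * 9.81 / 1.44
gamma_d = 18.462 kN/m^3


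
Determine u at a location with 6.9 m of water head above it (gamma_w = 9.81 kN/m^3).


Result: 67.69 kPa

Derivation:
Using u = gamma_w * h_w
u = 9.81 * 6.9
u = 67.69 kPa


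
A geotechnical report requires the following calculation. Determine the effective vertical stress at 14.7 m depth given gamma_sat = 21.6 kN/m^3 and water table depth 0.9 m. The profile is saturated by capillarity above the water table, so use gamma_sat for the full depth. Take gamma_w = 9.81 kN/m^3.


Total stress = gamma_sat * depth
sigma = 21.6 * 14.7 = 317.52 kPa
Pore water pressure u = gamma_w * (depth - d_wt)
u = 9.81 * (14.7 - 0.9) = 135.378 kPa
Effective stress = sigma - u
sigma' = 317.52 - 135.378 = 182.14 kPa


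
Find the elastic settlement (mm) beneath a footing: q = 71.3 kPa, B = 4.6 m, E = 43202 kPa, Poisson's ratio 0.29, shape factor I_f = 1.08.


Result: 7.51 mm

Derivation:
Using Se = q * B * (1 - nu^2) * I_f / E
1 - nu^2 = 1 - 0.29^2 = 0.9159
Se = 71.3 * 4.6 * 0.9159 * 1.08 / 43202
Se = 0.007510 m
Convert to mm: Se = 0.007510 * 1000 = 7.51 mm


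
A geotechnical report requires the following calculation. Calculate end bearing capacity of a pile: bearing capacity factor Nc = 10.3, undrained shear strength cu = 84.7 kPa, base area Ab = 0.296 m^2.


Result: 258.23 kN

Derivation:
Using Qb = Nc * cu * Ab
Qb = 10.3 * 84.7 * 0.296
Qb = 258.23 kN


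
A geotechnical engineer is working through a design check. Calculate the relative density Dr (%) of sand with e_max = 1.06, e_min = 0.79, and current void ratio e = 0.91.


Result: 55.56 %

Derivation:
Using Dr = (e_max - e) / (e_max - e_min) * 100
e_max - e = 1.06 - 0.91 = 0.15
e_max - e_min = 1.06 - 0.79 = 0.27
Dr = 0.15 / 0.27 * 100
Dr = 55.56 %


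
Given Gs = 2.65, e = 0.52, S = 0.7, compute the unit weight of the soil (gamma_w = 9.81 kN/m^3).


Result: 19.452 kN/m^3

Derivation:
Using gamma = gamma_w * (Gs + S*e) / (1 + e)
Numerator: Gs + S*e = 2.65 + 0.7*0.52 = 3.014
Denominator: 1 + e = 1 + 0.52 = 1.52
gamma = 9.81 * 3.014 / 1.52
gamma = 19.452 kN/m^3


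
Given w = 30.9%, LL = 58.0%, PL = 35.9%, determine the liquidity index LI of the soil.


Result: -0.226

Derivation:
First compute the plasticity index:
PI = LL - PL = 58.0 - 35.9 = 22.1
Then compute the liquidity index:
LI = (w - PL) / PI
LI = (30.9 - 35.9) / 22.1
LI = -0.226


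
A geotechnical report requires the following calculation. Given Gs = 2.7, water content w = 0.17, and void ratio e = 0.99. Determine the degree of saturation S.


Using S = Gs * w / e
S = 2.7 * 0.17 / 0.99
S = 0.4636


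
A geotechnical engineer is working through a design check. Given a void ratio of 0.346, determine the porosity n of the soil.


Using the relation n = e / (1 + e)
n = 0.346 / (1 + 0.346)
n = 0.346 / 1.346
n = 0.2571


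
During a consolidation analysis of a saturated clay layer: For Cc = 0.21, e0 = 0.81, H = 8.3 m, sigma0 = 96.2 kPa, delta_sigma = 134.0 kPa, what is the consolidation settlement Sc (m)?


Result: 0.3649 m

Derivation:
Using Sc = Cc * H / (1 + e0) * log10((sigma0 + delta_sigma) / sigma0)
Stress ratio = (96.2 + 134.0) / 96.2 = 2.39293
log10(2.39293) = 0.37893
Cc * H / (1 + e0) = 0.21 * 8.3 / (1 + 0.81) = 0.962983
Sc = 0.962983 * 0.37893
Sc = 0.3649 m


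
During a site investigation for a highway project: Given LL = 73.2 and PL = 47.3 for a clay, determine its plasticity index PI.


Using PI = LL - PL
PI = 73.2 - 47.3
PI = 25.9


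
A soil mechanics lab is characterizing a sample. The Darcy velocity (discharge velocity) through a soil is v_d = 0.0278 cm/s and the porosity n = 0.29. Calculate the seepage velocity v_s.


Using v_s = v_d / n
v_s = 0.0278 / 0.29
v_s = 0.09586 cm/s
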